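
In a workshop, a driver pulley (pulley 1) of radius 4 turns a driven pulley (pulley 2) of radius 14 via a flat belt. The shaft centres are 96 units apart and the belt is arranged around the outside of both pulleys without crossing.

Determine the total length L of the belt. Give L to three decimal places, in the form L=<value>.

L=249.591

open belt: β = asin((r2−r1)/C) = asin(10/96) = 5.9792°
wrap1 = π − 2β = 168.0417°
wrap2 = π + 2β = 191.9583°
tangent length = C·cosβ = 95.4777
L = r1·wrap1 + r2·wrap2 + 2·C·cosβ = 4·2.9329 + 14·3.3503 + 2·95.4777 = 249.5913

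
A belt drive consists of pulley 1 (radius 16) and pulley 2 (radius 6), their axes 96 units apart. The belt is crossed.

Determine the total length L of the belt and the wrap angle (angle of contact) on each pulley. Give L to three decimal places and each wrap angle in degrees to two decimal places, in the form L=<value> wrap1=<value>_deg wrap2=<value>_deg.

L=266.179 wrap1=206.50_deg wrap2=206.50_deg

crossed belt: β = asin((r1+r2)/C) = asin(22/96) = 13.2480°
wrap1 = wrap2 = π + 2β = 206.4960°
tangent length = C·cosβ = 93.4452
L = (r1+r2)·wrap + 2·C·cosβ = 22·3.6040 + 2·93.4452 = 266.1791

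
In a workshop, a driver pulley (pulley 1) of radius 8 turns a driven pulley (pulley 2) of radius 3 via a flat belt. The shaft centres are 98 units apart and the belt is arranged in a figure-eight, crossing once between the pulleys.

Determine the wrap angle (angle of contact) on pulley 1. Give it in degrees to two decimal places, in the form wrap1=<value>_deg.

wrap1=192.89_deg

crossed belt: β = asin((r1+r2)/C) = asin(11/98) = 6.4447°
wrap1 = wrap2 = π + 2β = 192.8895°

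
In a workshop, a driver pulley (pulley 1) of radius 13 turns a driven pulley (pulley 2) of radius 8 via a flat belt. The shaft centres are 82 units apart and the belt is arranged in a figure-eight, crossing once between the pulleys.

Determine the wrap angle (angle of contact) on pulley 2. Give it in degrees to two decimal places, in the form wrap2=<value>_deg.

crossed belt: β = asin((r1+r2)/C) = asin(21/82) = 14.8386°
wrap1 = wrap2 = π + 2β = 209.6773°

wrap2=209.68_deg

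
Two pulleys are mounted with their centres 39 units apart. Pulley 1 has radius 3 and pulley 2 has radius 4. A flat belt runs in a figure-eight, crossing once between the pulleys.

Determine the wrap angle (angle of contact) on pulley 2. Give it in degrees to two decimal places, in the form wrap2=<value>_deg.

wrap2=200.68_deg

crossed belt: β = asin((r1+r2)/C) = asin(7/39) = 10.3399°
wrap1 = wrap2 = π + 2β = 200.6798°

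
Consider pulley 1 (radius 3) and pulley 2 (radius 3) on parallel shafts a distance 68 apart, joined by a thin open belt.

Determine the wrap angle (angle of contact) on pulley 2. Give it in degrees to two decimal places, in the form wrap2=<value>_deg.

wrap2=180.00_deg

open belt: β = asin((r2−r1)/C) = asin(0/68) = 0.0000°
wrap1 = π − 2β = 180.0000°
wrap2 = π + 2β = 180.0000°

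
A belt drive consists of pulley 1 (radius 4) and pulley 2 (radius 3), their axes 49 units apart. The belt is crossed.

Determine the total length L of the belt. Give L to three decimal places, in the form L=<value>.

L=120.993

crossed belt: β = asin((r1+r2)/C) = asin(7/49) = 8.2132°
wrap1 = wrap2 = π + 2β = 196.4264°
tangent length = C·cosβ = 48.4974
L = (r1+r2)·wrap + 2·C·cosβ = 7·3.4283 + 2·48.4974 = 120.9929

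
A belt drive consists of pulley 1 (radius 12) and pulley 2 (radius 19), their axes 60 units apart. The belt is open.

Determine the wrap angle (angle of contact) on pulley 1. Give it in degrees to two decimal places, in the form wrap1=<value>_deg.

open belt: β = asin((r2−r1)/C) = asin(7/60) = 6.6998°
wrap1 = π − 2β = 166.6005°
wrap2 = π + 2β = 193.3995°

wrap1=166.60_deg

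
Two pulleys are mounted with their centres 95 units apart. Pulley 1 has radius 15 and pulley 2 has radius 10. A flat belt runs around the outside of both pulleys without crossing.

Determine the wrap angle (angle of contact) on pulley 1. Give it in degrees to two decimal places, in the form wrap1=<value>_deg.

open belt: β = asin((r2−r1)/C) = asin(-5/95) = -3.0170°
wrap1 = π − 2β = 186.0339°
wrap2 = π + 2β = 173.9661°

wrap1=186.03_deg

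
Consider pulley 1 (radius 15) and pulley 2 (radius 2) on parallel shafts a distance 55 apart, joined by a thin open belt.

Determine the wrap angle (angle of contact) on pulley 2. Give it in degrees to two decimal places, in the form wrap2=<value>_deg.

open belt: β = asin((r2−r1)/C) = asin(-13/55) = -13.6720°
wrap1 = π − 2β = 207.3440°
wrap2 = π + 2β = 152.6560°

wrap2=152.66_deg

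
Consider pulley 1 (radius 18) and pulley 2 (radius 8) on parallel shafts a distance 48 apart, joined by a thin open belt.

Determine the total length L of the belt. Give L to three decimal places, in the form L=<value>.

L=179.772

open belt: β = asin((r2−r1)/C) = asin(-10/48) = -12.0247°
wrap1 = π − 2β = 204.0494°
wrap2 = π + 2β = 155.9506°
tangent length = C·cosβ = 46.9468
L = r1·wrap1 + r2·wrap2 + 2·C·cosβ = 18·3.5613 + 8·2.7219 + 2·46.9468 = 179.7724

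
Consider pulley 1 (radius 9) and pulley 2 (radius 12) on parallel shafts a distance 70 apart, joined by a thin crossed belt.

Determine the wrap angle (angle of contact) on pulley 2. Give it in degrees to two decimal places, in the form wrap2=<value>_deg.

wrap2=214.92_deg

crossed belt: β = asin((r1+r2)/C) = asin(21/70) = 17.4576°
wrap1 = wrap2 = π + 2β = 214.9152°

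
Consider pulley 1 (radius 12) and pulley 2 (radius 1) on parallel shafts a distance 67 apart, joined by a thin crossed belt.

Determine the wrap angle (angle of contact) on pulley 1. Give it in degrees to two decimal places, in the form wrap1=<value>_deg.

crossed belt: β = asin((r1+r2)/C) = asin(13/67) = 11.1881°
wrap1 = wrap2 = π + 2β = 202.3761°

wrap1=202.38_deg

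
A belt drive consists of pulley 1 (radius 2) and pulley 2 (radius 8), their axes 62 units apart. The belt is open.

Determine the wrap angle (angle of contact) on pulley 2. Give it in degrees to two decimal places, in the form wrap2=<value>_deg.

wrap2=191.11_deg

open belt: β = asin((r2−r1)/C) = asin(6/62) = 5.5534°
wrap1 = π − 2β = 168.8931°
wrap2 = π + 2β = 191.1069°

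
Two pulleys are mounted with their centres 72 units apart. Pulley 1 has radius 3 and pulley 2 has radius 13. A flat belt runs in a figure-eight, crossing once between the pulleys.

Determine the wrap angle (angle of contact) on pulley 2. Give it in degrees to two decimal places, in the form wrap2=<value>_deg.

wrap2=205.68_deg

crossed belt: β = asin((r1+r2)/C) = asin(16/72) = 12.8396°
wrap1 = wrap2 = π + 2β = 205.6792°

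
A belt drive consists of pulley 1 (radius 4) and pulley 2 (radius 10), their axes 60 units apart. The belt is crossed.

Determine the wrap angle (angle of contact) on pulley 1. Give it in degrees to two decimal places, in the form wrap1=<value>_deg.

crossed belt: β = asin((r1+r2)/C) = asin(14/60) = 13.4934°
wrap1 = wrap2 = π + 2β = 206.9868°

wrap1=206.99_deg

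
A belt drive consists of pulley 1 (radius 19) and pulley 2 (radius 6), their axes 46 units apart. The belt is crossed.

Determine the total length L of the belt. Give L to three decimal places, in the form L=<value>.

L=184.496

crossed belt: β = asin((r1+r2)/C) = asin(25/46) = 32.9207°
wrap1 = wrap2 = π + 2β = 245.8415°
tangent length = C·cosβ = 38.6135
L = (r1+r2)·wrap + 2·C·cosβ = 25·4.2907 + 2·38.6135 = 184.4955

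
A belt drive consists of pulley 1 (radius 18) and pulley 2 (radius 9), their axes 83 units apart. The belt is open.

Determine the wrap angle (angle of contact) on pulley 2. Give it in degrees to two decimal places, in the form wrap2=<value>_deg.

open belt: β = asin((r2−r1)/C) = asin(-9/83) = -6.2250°
wrap1 = π − 2β = 192.4501°
wrap2 = π + 2β = 167.5499°

wrap2=167.55_deg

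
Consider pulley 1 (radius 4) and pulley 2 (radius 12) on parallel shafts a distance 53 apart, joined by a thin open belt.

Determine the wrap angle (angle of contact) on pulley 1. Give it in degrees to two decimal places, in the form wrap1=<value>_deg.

open belt: β = asin((r2−r1)/C) = asin(8/53) = 8.6816°
wrap1 = π − 2β = 162.6368°
wrap2 = π + 2β = 197.3632°

wrap1=162.64_deg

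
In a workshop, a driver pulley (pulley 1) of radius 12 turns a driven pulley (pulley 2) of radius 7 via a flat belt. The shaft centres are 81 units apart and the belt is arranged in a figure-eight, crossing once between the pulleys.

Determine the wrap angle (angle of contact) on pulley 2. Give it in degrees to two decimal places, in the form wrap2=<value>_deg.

wrap2=207.13_deg

crossed belt: β = asin((r1+r2)/C) = asin(19/81) = 13.5662°
wrap1 = wrap2 = π + 2β = 207.1323°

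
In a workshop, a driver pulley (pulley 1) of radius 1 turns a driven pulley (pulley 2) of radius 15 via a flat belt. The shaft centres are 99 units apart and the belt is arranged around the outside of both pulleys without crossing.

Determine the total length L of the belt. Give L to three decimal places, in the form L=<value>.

open belt: β = asin((r2−r1)/C) = asin(14/99) = 8.1297°
wrap1 = π − 2β = 163.7406°
wrap2 = π + 2β = 196.2594°
tangent length = C·cosβ = 98.0051
L = r1·wrap1 + r2·wrap2 + 2·C·cosβ = 1·2.8578 + 15·3.4254 + 2·98.0051 = 250.2486

L=250.249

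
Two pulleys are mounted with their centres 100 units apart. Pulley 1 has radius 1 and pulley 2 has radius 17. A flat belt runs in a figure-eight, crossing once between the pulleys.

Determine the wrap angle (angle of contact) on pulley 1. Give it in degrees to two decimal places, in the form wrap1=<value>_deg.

wrap1=200.74_deg

crossed belt: β = asin((r1+r2)/C) = asin(18/100) = 10.3698°
wrap1 = wrap2 = π + 2β = 200.7395°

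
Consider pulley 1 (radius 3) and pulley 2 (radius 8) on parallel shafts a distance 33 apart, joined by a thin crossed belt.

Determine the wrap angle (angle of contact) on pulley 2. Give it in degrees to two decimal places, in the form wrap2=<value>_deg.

wrap2=218.94_deg

crossed belt: β = asin((r1+r2)/C) = asin(11/33) = 19.4712°
wrap1 = wrap2 = π + 2β = 218.9424°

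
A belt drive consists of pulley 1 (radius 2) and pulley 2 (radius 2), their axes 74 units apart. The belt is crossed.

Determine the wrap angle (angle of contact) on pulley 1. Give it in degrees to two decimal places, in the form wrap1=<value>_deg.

crossed belt: β = asin((r1+r2)/C) = asin(4/74) = 3.0986°
wrap1 = wrap2 = π + 2β = 186.1972°

wrap1=186.20_deg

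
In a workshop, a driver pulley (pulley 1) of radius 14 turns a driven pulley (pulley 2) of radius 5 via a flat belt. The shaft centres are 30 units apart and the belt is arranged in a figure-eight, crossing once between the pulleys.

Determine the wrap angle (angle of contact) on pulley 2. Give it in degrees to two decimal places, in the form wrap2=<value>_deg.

wrap2=258.59_deg

crossed belt: β = asin((r1+r2)/C) = asin(19/30) = 39.2965°
wrap1 = wrap2 = π + 2β = 258.5930°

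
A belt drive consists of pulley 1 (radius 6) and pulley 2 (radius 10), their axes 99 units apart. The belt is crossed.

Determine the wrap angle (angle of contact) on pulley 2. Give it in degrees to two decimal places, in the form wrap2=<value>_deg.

crossed belt: β = asin((r1+r2)/C) = asin(16/99) = 9.3007°
wrap1 = wrap2 = π + 2β = 198.6014°

wrap2=198.60_deg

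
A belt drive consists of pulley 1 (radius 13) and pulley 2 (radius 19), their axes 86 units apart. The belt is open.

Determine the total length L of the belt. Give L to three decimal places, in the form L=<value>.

open belt: β = asin((r2−r1)/C) = asin(6/86) = 4.0006°
wrap1 = π − 2β = 171.9987°
wrap2 = π + 2β = 188.0013°
tangent length = C·cosβ = 85.7904
L = r1·wrap1 + r2·wrap2 + 2·C·cosβ = 13·3.0019 + 19·3.2812 + 2·85.7904 = 272.9497

L=272.950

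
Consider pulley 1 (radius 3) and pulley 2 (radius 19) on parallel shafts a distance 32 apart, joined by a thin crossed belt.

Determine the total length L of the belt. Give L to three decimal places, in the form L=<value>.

L=148.945

crossed belt: β = asin((r1+r2)/C) = asin(22/32) = 43.4325°
wrap1 = wrap2 = π + 2β = 266.8651°
tangent length = C·cosβ = 23.2379
L = (r1+r2)·wrap + 2·C·cosβ = 22·4.6577 + 2·23.2379 = 148.9446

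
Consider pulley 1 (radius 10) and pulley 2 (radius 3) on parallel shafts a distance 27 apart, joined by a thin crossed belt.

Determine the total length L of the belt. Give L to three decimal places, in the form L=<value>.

L=101.230

crossed belt: β = asin((r1+r2)/C) = asin(13/27) = 28.7822°
wrap1 = wrap2 = π + 2β = 237.5644°
tangent length = C·cosβ = 23.6643
L = (r1+r2)·wrap + 2·C·cosβ = 13·4.1463 + 2·23.6643 = 101.2303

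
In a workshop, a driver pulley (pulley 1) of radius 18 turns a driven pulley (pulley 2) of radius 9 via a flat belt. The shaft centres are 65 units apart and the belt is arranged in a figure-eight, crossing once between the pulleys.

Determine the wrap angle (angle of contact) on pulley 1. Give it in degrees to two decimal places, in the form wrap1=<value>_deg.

wrap1=229.09_deg

crossed belt: β = asin((r1+r2)/C) = asin(27/65) = 24.5435°
wrap1 = wrap2 = π + 2β = 229.0871°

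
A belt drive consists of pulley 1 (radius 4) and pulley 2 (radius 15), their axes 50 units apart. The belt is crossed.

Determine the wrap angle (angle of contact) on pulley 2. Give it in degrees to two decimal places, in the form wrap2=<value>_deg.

crossed belt: β = asin((r1+r2)/C) = asin(19/50) = 22.3337°
wrap1 = wrap2 = π + 2β = 224.6674°

wrap2=224.67_deg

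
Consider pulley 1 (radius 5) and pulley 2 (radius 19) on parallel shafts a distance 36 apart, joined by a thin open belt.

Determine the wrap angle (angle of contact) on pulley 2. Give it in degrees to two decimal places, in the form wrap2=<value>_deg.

open belt: β = asin((r2−r1)/C) = asin(14/36) = 22.8854°
wrap1 = π − 2β = 134.2292°
wrap2 = π + 2β = 225.7708°

wrap2=225.77_deg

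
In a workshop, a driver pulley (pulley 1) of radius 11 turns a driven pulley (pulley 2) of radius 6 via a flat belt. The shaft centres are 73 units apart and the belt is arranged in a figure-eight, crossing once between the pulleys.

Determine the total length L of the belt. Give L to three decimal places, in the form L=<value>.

crossed belt: β = asin((r1+r2)/C) = asin(17/73) = 13.4665°
wrap1 = wrap2 = π + 2β = 206.9330°
tangent length = C·cosβ = 70.9930
L = (r1+r2)·wrap + 2·C·cosβ = 17·3.6117 + 2·70.9930 = 203.3842

L=203.384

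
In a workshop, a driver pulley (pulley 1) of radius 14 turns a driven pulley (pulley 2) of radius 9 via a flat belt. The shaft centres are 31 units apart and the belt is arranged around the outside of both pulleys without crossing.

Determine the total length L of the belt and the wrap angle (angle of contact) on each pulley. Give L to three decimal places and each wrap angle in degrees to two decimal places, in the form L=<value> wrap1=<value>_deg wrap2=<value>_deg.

open belt: β = asin((r2−r1)/C) = asin(-5/31) = -9.2818°
wrap1 = π − 2β = 198.5636°
wrap2 = π + 2β = 161.4364°
tangent length = C·cosβ = 30.5941
L = r1·wrap1 + r2·wrap2 + 2·C·cosβ = 14·3.4656 + 9·2.8176 + 2·30.5941 = 135.0648

L=135.065 wrap1=198.56_deg wrap2=161.44_deg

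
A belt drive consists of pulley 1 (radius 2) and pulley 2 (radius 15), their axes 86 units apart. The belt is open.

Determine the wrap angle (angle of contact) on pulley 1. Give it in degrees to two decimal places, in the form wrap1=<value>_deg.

wrap1=162.61_deg

open belt: β = asin((r2−r1)/C) = asin(13/86) = 8.6943°
wrap1 = π − 2β = 162.6114°
wrap2 = π + 2β = 197.3886°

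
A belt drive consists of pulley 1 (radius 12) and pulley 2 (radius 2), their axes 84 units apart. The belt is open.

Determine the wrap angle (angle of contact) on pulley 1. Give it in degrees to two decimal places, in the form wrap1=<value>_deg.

wrap1=193.67_deg

open belt: β = asin((r2−r1)/C) = asin(-10/84) = -6.8371°
wrap1 = π − 2β = 193.6743°
wrap2 = π + 2β = 166.3257°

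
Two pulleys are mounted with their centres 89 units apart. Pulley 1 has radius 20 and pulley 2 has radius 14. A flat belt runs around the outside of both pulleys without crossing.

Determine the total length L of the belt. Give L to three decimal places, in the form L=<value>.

L=285.219

open belt: β = asin((r2−r1)/C) = asin(-6/89) = -3.8656°
wrap1 = π − 2β = 187.7311°
wrap2 = π + 2β = 172.2689°
tangent length = C·cosβ = 88.7975
L = r1·wrap1 + r2·wrap2 + 2·C·cosβ = 20·3.2765 + 14·3.0067 + 2·88.7975 = 285.2188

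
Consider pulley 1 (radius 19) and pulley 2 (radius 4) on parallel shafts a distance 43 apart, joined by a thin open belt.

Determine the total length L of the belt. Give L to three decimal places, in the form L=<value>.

L=163.544

open belt: β = asin((r2−r1)/C) = asin(-15/43) = -20.4162°
wrap1 = π − 2β = 220.8324°
wrap2 = π + 2β = 139.1676°
tangent length = C·cosβ = 40.2989
L = r1·wrap1 + r2·wrap2 + 2·C·cosβ = 19·3.8543 + 4·2.4289 + 2·40.2989 = 163.5443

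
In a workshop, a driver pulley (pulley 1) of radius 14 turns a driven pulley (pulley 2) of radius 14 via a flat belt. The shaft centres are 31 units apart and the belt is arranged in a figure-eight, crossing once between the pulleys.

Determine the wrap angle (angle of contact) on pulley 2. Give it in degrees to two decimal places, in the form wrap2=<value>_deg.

wrap2=309.17_deg

crossed belt: β = asin((r1+r2)/C) = asin(28/31) = 64.5854°
wrap1 = wrap2 = π + 2β = 309.1708°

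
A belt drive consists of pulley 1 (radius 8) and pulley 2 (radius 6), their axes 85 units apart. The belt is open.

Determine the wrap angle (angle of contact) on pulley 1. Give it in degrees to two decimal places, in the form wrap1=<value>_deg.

wrap1=182.70_deg

open belt: β = asin((r2−r1)/C) = asin(-2/85) = -1.3483°
wrap1 = π − 2β = 182.6965°
wrap2 = π + 2β = 177.3035°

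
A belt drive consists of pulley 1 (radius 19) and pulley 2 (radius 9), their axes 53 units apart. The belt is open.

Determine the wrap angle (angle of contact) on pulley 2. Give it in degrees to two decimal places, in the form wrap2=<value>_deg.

open belt: β = asin((r2−r1)/C) = asin(-10/53) = -10.8757°
wrap1 = π − 2β = 201.7514°
wrap2 = π + 2β = 158.2486°

wrap2=158.25_deg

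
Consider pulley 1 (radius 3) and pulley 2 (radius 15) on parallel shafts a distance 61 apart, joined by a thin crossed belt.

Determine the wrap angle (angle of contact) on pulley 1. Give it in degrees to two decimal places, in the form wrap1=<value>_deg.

crossed belt: β = asin((r1+r2)/C) = asin(18/61) = 17.1625°
wrap1 = wrap2 = π + 2β = 214.3249°

wrap1=214.32_deg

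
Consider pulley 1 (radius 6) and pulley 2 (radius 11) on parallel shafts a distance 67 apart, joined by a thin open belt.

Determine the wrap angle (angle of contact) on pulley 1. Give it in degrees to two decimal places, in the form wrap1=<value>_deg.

wrap1=171.44_deg

open belt: β = asin((r2−r1)/C) = asin(5/67) = 4.2798°
wrap1 = π − 2β = 171.4404°
wrap2 = π + 2β = 188.5596°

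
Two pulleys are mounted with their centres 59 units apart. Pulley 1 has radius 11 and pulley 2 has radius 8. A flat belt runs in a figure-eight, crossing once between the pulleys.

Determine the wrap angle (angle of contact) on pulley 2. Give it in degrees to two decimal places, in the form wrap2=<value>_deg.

crossed belt: β = asin((r1+r2)/C) = asin(19/59) = 18.7860°
wrap1 = wrap2 = π + 2β = 217.5719°

wrap2=217.57_deg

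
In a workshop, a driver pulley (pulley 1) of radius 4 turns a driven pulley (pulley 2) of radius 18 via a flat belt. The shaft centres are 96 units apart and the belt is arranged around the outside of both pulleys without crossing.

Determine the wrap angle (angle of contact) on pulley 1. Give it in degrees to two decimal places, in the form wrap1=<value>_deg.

wrap1=163.23_deg

open belt: β = asin((r2−r1)/C) = asin(14/96) = 8.3855°
wrap1 = π − 2β = 163.2289°
wrap2 = π + 2β = 196.7711°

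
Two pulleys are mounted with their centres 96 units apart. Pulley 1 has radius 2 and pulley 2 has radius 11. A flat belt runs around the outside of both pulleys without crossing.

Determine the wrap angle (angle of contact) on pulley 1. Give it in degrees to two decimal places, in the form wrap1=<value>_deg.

wrap1=169.24_deg

open belt: β = asin((r2−r1)/C) = asin(9/96) = 5.3794°
wrap1 = π − 2β = 169.2412°
wrap2 = π + 2β = 190.7588°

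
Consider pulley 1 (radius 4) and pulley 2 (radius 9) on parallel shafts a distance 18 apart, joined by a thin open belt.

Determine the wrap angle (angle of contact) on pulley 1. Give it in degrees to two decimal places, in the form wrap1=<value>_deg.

open belt: β = asin((r2−r1)/C) = asin(5/18) = 16.1276°
wrap1 = π − 2β = 147.7448°
wrap2 = π + 2β = 212.2552°

wrap1=147.74_deg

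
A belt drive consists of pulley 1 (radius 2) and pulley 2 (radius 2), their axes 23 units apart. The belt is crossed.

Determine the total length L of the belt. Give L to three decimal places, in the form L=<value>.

crossed belt: β = asin((r1+r2)/C) = asin(4/23) = 10.0154°
wrap1 = wrap2 = π + 2β = 200.0308°
tangent length = C·cosβ = 22.6495
L = (r1+r2)·wrap + 2·C·cosβ = 4·3.4912 + 2·22.6495 = 59.2638

L=59.264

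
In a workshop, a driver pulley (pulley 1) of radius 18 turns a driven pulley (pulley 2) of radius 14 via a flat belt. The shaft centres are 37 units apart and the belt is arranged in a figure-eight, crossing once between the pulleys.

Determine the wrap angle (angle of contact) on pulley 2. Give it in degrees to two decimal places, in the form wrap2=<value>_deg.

crossed belt: β = asin((r1+r2)/C) = asin(32/37) = 59.8673°
wrap1 = wrap2 = π + 2β = 299.7346°

wrap2=299.73_deg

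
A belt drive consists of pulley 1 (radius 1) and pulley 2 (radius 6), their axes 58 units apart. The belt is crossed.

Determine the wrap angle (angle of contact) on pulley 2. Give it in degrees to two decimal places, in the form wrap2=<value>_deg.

crossed belt: β = asin((r1+r2)/C) = asin(7/58) = 6.9319°
wrap1 = wrap2 = π + 2β = 193.8638°

wrap2=193.86_deg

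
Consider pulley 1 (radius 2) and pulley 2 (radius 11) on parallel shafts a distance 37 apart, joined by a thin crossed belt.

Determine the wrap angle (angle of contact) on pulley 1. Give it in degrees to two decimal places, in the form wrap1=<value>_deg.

wrap1=221.14_deg

crossed belt: β = asin((r1+r2)/C) = asin(13/37) = 20.5700°
wrap1 = wrap2 = π + 2β = 221.1400°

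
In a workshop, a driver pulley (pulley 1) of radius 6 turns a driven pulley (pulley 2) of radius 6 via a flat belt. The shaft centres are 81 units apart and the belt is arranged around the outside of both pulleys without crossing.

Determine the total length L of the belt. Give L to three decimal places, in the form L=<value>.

L=199.699

open belt: β = asin((r2−r1)/C) = asin(0/81) = 0.0000°
wrap1 = π − 2β = 180.0000°
wrap2 = π + 2β = 180.0000°
tangent length = C·cosβ = 81.0000
L = r1·wrap1 + r2·wrap2 + 2·C·cosβ = 6·3.1416 + 6·3.1416 + 2·81.0000 = 199.6991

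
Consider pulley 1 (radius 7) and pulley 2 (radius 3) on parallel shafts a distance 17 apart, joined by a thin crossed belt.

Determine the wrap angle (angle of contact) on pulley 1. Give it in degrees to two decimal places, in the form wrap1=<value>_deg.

crossed belt: β = asin((r1+r2)/C) = asin(10/17) = 36.0319°
wrap1 = wrap2 = π + 2β = 252.0638°

wrap1=252.06_deg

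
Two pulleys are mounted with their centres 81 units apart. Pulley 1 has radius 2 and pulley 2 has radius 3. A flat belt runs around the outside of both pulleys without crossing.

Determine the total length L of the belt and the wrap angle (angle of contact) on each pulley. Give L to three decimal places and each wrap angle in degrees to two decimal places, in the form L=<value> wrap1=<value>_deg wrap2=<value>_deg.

open belt: β = asin((r2−r1)/C) = asin(1/81) = 0.7074°
wrap1 = π − 2β = 178.5853°
wrap2 = π + 2β = 181.4147°
tangent length = C·cosβ = 80.9938
L = r1·wrap1 + r2·wrap2 + 2·C·cosβ = 2·3.1169 + 3·3.1663 + 2·80.9938 = 177.7203

L=177.720 wrap1=178.59_deg wrap2=181.41_deg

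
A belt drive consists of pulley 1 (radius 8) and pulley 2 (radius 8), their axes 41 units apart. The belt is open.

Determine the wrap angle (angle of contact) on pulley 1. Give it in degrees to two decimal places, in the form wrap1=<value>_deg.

open belt: β = asin((r2−r1)/C) = asin(0/41) = 0.0000°
wrap1 = π − 2β = 180.0000°
wrap2 = π + 2β = 180.0000°

wrap1=180.00_deg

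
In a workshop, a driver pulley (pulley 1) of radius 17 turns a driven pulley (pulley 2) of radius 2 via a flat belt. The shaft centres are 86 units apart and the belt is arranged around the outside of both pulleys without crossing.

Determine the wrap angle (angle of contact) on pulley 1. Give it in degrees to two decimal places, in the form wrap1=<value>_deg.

wrap1=200.09_deg

open belt: β = asin((r2−r1)/C) = asin(-15/86) = -10.0448°
wrap1 = π − 2β = 200.0897°
wrap2 = π + 2β = 159.9103°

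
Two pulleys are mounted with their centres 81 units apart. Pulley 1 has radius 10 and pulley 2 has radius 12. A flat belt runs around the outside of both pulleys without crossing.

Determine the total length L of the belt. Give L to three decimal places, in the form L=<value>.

L=231.164

open belt: β = asin((r2−r1)/C) = asin(2/81) = 1.4149°
wrap1 = π − 2β = 177.1703°
wrap2 = π + 2β = 182.8297°
tangent length = C·cosβ = 80.9753
L = r1·wrap1 + r2·wrap2 + 2·C·cosβ = 10·3.0922 + 12·3.1910 + 2·80.9753 = 231.1644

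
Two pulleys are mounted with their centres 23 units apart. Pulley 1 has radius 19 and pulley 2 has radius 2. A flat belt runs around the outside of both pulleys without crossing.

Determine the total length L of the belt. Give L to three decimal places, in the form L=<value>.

L=125.238

open belt: β = asin((r2−r1)/C) = asin(-17/23) = -47.6574°
wrap1 = π − 2β = 275.3148°
wrap2 = π + 2β = 84.6852°
tangent length = C·cosβ = 15.4919
L = r1·wrap1 + r2·wrap2 + 2·C·cosβ = 19·4.8051 + 2·1.4780 + 2·15.4919 = 125.2378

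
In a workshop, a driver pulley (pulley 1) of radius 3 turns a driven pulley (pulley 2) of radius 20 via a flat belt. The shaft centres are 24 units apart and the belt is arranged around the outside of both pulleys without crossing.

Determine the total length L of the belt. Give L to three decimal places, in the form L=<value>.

open belt: β = asin((r2−r1)/C) = asin(17/24) = 45.0995°
wrap1 = π − 2β = 89.8011°
wrap2 = π + 2β = 270.1989°
tangent length = C·cosβ = 16.9411
L = r1·wrap1 + r2·wrap2 + 2·C·cosβ = 3·1.5673 + 20·4.7159 + 2·16.9411 = 132.9013

L=132.901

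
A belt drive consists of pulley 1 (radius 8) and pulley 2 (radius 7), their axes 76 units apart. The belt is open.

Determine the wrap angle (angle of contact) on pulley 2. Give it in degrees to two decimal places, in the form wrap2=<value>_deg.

wrap2=178.49_deg

open belt: β = asin((r2−r1)/C) = asin(-1/76) = -0.7539°
wrap1 = π − 2β = 181.5078°
wrap2 = π + 2β = 178.4922°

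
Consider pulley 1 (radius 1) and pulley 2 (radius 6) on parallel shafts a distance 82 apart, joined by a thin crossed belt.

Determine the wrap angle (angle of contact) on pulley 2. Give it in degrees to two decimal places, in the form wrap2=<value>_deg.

crossed belt: β = asin((r1+r2)/C) = asin(7/82) = 4.8971°
wrap1 = wrap2 = π + 2β = 189.7941°

wrap2=189.79_deg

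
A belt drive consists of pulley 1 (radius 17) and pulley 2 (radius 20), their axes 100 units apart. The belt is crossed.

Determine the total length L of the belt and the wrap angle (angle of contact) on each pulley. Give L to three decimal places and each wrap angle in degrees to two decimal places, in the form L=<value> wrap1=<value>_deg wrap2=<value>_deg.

crossed belt: β = asin((r1+r2)/C) = asin(37/100) = 21.7156°
wrap1 = wrap2 = π + 2β = 223.4312°
tangent length = C·cosβ = 92.9032
L = (r1+r2)·wrap + 2·C·cosβ = 37·3.8996 + 2·92.9032 = 330.0919

L=330.092 wrap1=223.43_deg wrap2=223.43_deg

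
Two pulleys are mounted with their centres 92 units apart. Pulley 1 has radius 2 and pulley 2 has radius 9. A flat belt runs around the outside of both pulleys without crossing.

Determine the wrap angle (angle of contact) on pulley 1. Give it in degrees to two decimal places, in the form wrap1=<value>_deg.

wrap1=171.27_deg

open belt: β = asin((r2−r1)/C) = asin(7/92) = 4.3637°
wrap1 = π − 2β = 171.2726°
wrap2 = π + 2β = 188.7274°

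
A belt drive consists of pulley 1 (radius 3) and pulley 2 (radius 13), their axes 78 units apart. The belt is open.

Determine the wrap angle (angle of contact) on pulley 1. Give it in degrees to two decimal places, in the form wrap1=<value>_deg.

open belt: β = asin((r2−r1)/C) = asin(10/78) = 7.3659°
wrap1 = π − 2β = 165.2682°
wrap2 = π + 2β = 194.7318°

wrap1=165.27_deg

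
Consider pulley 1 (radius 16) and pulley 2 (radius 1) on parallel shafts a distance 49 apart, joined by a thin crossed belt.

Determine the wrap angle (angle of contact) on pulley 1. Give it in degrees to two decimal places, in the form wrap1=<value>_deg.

crossed belt: β = asin((r1+r2)/C) = asin(17/49) = 20.3002°
wrap1 = wrap2 = π + 2β = 220.6004°

wrap1=220.60_deg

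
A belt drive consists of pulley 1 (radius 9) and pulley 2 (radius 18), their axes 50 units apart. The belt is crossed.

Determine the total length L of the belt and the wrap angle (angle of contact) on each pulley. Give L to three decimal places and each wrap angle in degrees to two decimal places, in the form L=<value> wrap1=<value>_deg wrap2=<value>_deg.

crossed belt: β = asin((r1+r2)/C) = asin(27/50) = 32.6836°
wrap1 = wrap2 = π + 2β = 245.3673°
tangent length = C·cosβ = 42.0833
L = (r1+r2)·wrap + 2·C·cosβ = 27·4.2825 + 2·42.0833 = 199.7931

L=199.793 wrap1=245.37_deg wrap2=245.37_deg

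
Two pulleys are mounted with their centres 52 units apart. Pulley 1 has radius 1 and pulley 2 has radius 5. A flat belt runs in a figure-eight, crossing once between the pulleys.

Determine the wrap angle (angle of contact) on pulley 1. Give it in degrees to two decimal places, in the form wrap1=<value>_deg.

crossed belt: β = asin((r1+r2)/C) = asin(6/52) = 6.6258°
wrap1 = wrap2 = π + 2β = 193.2516°

wrap1=193.25_deg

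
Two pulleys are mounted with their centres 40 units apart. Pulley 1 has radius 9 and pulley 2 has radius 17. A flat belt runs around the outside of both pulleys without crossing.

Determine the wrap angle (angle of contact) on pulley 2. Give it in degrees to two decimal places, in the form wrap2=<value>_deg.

open belt: β = asin((r2−r1)/C) = asin(8/40) = 11.5370°
wrap1 = π − 2β = 156.9261°
wrap2 = π + 2β = 203.0739°

wrap2=203.07_deg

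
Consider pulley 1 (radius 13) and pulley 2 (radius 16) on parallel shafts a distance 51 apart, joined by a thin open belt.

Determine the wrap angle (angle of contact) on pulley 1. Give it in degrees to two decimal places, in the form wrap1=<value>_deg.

open belt: β = asin((r2−r1)/C) = asin(3/51) = 3.3723°
wrap1 = π − 2β = 173.2554°
wrap2 = π + 2β = 186.7446°

wrap1=173.26_deg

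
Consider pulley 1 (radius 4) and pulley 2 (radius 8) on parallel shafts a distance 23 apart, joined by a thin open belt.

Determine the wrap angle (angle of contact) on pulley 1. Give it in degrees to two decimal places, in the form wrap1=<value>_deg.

open belt: β = asin((r2−r1)/C) = asin(4/23) = 10.0154°
wrap1 = π − 2β = 159.9692°
wrap2 = π + 2β = 200.0308°

wrap1=159.97_deg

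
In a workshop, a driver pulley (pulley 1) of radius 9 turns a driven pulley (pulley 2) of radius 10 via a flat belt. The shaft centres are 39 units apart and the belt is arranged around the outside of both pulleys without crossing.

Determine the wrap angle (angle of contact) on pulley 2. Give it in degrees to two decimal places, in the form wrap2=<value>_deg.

open belt: β = asin((r2−r1)/C) = asin(1/39) = 1.4693°
wrap1 = π − 2β = 177.0614°
wrap2 = π + 2β = 182.9386°

wrap2=182.94_deg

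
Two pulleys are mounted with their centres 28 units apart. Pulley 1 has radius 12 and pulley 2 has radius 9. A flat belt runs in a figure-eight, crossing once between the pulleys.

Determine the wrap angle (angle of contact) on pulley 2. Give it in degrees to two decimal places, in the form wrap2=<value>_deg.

wrap2=277.18_deg

crossed belt: β = asin((r1+r2)/C) = asin(21/28) = 48.5904°
wrap1 = wrap2 = π + 2β = 277.1808°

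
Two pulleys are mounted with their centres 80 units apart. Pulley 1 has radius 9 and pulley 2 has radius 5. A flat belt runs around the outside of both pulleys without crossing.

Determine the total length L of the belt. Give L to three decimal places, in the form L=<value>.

L=204.182

open belt: β = asin((r2−r1)/C) = asin(-4/80) = -2.8660°
wrap1 = π − 2β = 185.7320°
wrap2 = π + 2β = 174.2680°
tangent length = C·cosβ = 79.8999
L = r1·wrap1 + r2·wrap2 + 2·C·cosβ = 9·3.2416 + 5·3.0416 + 2·79.8999 = 204.1823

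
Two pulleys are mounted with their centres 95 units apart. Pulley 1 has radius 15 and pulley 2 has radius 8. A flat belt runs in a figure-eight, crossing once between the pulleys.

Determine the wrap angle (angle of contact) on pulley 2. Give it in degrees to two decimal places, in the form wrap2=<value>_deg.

wrap2=208.02_deg

crossed belt: β = asin((r1+r2)/C) = asin(23/95) = 14.0108°
wrap1 = wrap2 = π + 2β = 208.0217°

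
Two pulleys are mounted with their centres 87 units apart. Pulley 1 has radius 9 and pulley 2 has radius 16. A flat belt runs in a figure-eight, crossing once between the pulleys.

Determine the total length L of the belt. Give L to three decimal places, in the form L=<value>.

crossed belt: β = asin((r1+r2)/C) = asin(25/87) = 16.6997°
wrap1 = wrap2 = π + 2β = 213.3995°
tangent length = C·cosβ = 83.3307
L = (r1+r2)·wrap + 2·C·cosβ = 25·3.7245 + 2·83.3307 = 259.7744

L=259.774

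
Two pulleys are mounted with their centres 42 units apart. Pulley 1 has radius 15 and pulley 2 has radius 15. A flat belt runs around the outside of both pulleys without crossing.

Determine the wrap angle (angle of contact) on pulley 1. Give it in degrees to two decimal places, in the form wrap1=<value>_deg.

wrap1=180.00_deg

open belt: β = asin((r2−r1)/C) = asin(0/42) = 0.0000°
wrap1 = π − 2β = 180.0000°
wrap2 = π + 2β = 180.0000°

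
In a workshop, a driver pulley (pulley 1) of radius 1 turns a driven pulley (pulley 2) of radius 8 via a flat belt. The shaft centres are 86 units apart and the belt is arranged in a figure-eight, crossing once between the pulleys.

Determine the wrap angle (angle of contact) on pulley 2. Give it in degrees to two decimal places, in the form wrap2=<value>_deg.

crossed belt: β = asin((r1+r2)/C) = asin(9/86) = 6.0071°
wrap1 = wrap2 = π + 2β = 192.0141°

wrap2=192.01_deg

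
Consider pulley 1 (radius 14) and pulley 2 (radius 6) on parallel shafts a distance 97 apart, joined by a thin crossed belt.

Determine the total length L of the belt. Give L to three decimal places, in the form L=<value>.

crossed belt: β = asin((r1+r2)/C) = asin(20/97) = 11.8989°
wrap1 = wrap2 = π + 2β = 203.7978°
tangent length = C·cosβ = 94.9158
L = (r1+r2)·wrap + 2·C·cosβ = 20·3.5569 + 2·94.9158 = 260.9704

L=260.970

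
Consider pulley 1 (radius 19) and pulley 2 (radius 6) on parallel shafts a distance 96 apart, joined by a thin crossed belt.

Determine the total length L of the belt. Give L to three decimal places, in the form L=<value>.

L=277.088

crossed belt: β = asin((r1+r2)/C) = asin(25/96) = 15.0948°
wrap1 = wrap2 = π + 2β = 210.1896°
tangent length = C·cosβ = 92.6876
L = (r1+r2)·wrap + 2·C·cosβ = 25·3.6685 + 2·92.6876 = 277.0878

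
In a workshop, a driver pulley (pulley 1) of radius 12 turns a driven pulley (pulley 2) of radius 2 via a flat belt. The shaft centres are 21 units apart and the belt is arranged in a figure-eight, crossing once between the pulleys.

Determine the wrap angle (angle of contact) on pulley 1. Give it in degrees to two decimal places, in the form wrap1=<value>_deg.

wrap1=263.62_deg

crossed belt: β = asin((r1+r2)/C) = asin(14/21) = 41.8103°
wrap1 = wrap2 = π + 2β = 263.6206°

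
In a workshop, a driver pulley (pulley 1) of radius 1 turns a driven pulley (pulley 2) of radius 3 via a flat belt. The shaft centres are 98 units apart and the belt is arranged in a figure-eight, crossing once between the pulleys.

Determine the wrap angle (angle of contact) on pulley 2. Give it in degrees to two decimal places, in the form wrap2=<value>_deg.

wrap2=184.68_deg

crossed belt: β = asin((r1+r2)/C) = asin(4/98) = 2.3393°
wrap1 = wrap2 = π + 2β = 184.6785°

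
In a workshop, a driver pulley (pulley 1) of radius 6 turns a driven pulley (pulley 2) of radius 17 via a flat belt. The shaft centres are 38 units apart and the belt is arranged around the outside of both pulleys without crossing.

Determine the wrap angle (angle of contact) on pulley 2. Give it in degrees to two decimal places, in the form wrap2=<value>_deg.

wrap2=213.65_deg

open belt: β = asin((r2−r1)/C) = asin(11/38) = 16.8264°
wrap1 = π − 2β = 146.3471°
wrap2 = π + 2β = 213.6529°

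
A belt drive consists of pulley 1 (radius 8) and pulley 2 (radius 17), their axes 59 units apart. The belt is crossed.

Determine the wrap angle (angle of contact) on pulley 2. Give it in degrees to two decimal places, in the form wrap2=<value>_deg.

crossed belt: β = asin((r1+r2)/C) = asin(25/59) = 25.0702°
wrap1 = wrap2 = π + 2β = 230.1405°

wrap2=230.14_deg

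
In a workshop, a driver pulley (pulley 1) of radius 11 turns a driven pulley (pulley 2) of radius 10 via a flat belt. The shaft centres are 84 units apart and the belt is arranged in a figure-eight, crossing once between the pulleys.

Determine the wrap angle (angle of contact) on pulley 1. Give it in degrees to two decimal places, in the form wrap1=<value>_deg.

wrap1=208.96_deg

crossed belt: β = asin((r1+r2)/C) = asin(21/84) = 14.4775°
wrap1 = wrap2 = π + 2β = 208.9550°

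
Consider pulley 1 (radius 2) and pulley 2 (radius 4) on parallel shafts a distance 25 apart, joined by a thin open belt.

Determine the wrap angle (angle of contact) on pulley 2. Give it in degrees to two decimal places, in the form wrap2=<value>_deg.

open belt: β = asin((r2−r1)/C) = asin(2/25) = 4.5886°
wrap1 = π − 2β = 170.8229°
wrap2 = π + 2β = 189.1771°

wrap2=189.18_deg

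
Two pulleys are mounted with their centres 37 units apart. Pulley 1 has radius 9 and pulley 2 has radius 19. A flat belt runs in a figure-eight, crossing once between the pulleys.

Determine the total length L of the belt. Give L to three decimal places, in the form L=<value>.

L=184.405

crossed belt: β = asin((r1+r2)/C) = asin(28/37) = 49.1791°
wrap1 = wrap2 = π + 2β = 278.3582°
tangent length = C·cosβ = 24.1868
L = (r1+r2)·wrap + 2·C·cosβ = 28·4.8583 + 2·24.1868 = 184.4050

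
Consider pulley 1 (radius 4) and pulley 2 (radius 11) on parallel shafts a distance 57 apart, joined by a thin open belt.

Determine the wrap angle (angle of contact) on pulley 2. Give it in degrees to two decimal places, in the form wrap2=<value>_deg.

open belt: β = asin((r2−r1)/C) = asin(7/57) = 7.0541°
wrap1 = π − 2β = 165.8917°
wrap2 = π + 2β = 194.1083°

wrap2=194.11_deg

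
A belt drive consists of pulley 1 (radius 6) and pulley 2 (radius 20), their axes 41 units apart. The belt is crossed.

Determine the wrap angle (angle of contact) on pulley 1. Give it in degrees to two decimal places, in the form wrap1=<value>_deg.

wrap1=258.71_deg

crossed belt: β = asin((r1+r2)/C) = asin(26/41) = 39.3567°
wrap1 = wrap2 = π + 2β = 258.7134°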